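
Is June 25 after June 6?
Yes. Day 25 comes after day 6 in June — this is a date comparison, not a decimal one (the decimal 6.25 would be smaller than 6.6).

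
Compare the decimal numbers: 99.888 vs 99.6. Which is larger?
99.888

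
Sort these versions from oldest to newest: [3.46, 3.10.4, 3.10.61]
[3.10.4, 3.10.61, 3.46]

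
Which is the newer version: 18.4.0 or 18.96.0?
18.96.0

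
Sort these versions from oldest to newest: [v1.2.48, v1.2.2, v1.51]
[v1.2.2, v1.2.48, v1.51]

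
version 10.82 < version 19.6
True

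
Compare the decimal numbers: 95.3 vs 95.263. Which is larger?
95.3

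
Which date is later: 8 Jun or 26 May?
8 Jun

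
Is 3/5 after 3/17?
No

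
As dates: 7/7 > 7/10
False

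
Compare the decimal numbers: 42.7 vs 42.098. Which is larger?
42.7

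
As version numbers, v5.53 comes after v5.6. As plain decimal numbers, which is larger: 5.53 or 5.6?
5.6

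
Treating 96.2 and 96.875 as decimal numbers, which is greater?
96.875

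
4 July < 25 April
False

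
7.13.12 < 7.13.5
False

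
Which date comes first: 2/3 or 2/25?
2/3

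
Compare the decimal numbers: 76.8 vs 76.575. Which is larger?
76.8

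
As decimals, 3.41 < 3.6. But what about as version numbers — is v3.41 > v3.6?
True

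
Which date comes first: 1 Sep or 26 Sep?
1 Sep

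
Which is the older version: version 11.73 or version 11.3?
version 11.3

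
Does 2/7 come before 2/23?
Yes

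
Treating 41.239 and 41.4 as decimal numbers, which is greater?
41.4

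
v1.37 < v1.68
True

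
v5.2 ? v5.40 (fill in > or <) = <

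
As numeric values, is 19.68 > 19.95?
False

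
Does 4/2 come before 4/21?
Yes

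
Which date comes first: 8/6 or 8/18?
8/6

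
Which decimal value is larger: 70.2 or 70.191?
70.2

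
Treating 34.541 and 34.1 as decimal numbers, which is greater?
34.541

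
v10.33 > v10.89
False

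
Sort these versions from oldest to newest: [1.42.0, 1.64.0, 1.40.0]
[1.40.0, 1.42.0, 1.64.0]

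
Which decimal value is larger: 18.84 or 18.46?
18.84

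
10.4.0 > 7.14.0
True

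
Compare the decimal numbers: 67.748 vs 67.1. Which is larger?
67.748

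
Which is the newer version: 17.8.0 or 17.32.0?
17.32.0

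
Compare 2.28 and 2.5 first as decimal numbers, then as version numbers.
As decimals: 2.28 < 2.5. As versions: v2.28 > v2.5 (minor version 28 > 5).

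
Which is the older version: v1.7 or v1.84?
v1.7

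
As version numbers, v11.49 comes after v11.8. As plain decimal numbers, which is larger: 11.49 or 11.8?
11.8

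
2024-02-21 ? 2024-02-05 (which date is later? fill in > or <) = >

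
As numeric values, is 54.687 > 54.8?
False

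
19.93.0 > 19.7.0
True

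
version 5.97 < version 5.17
False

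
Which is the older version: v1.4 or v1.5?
v1.4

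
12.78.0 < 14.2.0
True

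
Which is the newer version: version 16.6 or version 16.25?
version 16.25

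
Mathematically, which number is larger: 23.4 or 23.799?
23.799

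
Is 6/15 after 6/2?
Yes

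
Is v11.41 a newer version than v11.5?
Yes. Version numbers are compared segment by segment as integers, not as decimals: minor version 41 > 5, so v11.41 > v11.5 (even though the decimal 11.41 < 11.5).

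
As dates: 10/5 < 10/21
True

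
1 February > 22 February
False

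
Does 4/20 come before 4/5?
No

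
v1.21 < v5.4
True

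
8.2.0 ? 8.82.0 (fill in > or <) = <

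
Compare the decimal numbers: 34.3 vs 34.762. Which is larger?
34.762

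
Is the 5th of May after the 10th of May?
No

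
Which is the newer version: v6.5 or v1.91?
v6.5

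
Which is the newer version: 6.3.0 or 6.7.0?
6.7.0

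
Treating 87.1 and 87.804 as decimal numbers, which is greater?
87.804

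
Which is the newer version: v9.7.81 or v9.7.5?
v9.7.81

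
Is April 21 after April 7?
Yes. Day 21 comes after day 7 in April — this is a date comparison, not a decimal one (the decimal 4.21 would be smaller than 4.7).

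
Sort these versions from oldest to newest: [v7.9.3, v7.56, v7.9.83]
[v7.9.3, v7.9.83, v7.56]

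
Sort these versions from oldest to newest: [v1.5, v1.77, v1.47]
[v1.5, v1.47, v1.77]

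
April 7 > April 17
False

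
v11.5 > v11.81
False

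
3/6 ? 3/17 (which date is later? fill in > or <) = <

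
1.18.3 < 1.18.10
True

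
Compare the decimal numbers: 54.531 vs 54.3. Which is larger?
54.531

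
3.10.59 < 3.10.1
False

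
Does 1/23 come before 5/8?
Yes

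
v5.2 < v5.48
True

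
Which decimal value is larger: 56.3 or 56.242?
56.3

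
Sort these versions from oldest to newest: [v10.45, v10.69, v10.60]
[v10.45, v10.60, v10.69]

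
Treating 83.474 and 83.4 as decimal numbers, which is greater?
83.474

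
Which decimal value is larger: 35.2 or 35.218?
35.218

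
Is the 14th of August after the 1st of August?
Yes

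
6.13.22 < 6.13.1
False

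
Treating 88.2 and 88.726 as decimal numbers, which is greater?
88.726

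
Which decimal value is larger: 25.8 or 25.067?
25.8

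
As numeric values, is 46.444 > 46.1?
True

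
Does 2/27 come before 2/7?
No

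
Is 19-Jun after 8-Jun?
Yes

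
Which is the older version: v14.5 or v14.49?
v14.5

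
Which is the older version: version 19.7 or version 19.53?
version 19.7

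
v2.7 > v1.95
True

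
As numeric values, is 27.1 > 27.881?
False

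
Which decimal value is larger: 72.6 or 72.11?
72.6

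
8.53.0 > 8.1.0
True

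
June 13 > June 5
True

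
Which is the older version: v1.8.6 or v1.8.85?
v1.8.6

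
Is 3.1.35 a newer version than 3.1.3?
Yes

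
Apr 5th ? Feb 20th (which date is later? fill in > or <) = >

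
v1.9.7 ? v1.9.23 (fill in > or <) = <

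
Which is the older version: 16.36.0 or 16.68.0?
16.36.0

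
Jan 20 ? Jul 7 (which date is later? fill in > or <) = <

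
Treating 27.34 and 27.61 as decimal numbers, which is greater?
27.61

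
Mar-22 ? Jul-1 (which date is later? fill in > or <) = <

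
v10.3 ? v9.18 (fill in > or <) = >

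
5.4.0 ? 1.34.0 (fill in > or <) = >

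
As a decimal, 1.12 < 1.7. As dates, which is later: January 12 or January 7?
January 12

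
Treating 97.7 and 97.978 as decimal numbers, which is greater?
97.978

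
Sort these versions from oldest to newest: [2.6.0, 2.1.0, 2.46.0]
[2.1.0, 2.6.0, 2.46.0]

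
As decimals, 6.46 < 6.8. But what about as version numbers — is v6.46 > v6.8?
True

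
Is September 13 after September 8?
Yes. Day 13 comes after day 8 in September — this is a date comparison, not a decimal one (the decimal 9.13 would be smaller than 9.8).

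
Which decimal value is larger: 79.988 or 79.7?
79.988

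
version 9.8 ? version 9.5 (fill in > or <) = >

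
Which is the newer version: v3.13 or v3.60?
v3.60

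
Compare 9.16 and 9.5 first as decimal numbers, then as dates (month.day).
As decimals: 9.16 < 9.5. As dates: 9/16 is later than 9/5 (day 16 > day 5).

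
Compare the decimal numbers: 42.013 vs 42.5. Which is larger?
42.5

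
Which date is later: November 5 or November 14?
November 14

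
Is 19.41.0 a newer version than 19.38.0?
Yes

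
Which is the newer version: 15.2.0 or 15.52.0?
15.52.0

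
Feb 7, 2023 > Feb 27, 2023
False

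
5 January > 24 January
False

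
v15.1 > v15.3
False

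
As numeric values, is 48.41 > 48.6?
False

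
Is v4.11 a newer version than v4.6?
Yes. Version numbers are compared segment by segment as integers, not as decimals: minor version 11 > 6, so v4.11 > v4.6 (even though the decimal 4.11 < 4.6).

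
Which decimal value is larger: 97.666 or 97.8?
97.8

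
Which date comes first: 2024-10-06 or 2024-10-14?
2024-10-06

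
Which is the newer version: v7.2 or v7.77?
v7.77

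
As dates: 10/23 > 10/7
True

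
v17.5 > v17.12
False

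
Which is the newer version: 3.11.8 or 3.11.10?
3.11.10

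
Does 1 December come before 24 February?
No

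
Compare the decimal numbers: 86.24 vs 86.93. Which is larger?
86.93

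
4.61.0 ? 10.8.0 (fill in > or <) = <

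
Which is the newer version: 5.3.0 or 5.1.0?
5.3.0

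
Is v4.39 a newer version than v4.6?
Yes. Version numbers are compared segment by segment as integers, not as decimals: minor version 39 > 6, so v4.39 > v4.6 (even though the decimal 4.39 < 4.6).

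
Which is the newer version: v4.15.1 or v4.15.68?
v4.15.68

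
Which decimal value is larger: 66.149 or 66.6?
66.6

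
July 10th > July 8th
True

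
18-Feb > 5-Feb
True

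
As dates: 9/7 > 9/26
False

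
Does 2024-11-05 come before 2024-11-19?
Yes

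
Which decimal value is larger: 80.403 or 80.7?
80.7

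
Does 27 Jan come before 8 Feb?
Yes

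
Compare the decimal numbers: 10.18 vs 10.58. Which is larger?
10.58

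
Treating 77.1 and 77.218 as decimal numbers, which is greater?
77.218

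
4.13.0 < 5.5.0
True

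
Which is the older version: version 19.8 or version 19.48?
version 19.8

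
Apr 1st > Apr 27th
False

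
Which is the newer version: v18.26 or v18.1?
v18.26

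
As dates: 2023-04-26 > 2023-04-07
True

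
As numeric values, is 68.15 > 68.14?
True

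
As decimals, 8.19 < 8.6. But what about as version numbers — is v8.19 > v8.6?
True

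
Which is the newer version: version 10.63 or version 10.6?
version 10.63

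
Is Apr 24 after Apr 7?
Yes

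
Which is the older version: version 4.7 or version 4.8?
version 4.7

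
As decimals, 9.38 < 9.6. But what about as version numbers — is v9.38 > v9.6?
True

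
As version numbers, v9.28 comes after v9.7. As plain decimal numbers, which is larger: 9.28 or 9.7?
9.7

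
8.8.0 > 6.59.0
True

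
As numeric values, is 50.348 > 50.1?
True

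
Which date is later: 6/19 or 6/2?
6/19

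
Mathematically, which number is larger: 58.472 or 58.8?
58.8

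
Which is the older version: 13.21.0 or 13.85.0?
13.21.0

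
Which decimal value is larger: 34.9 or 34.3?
34.9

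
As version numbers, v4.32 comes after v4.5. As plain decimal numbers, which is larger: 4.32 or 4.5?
4.5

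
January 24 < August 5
True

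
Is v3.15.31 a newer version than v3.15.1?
Yes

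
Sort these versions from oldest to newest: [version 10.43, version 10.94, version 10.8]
[version 10.8, version 10.43, version 10.94]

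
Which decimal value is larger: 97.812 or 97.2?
97.812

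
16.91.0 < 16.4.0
False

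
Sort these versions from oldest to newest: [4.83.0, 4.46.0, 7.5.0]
[4.46.0, 4.83.0, 7.5.0]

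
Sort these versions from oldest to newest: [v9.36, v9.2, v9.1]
[v9.1, v9.2, v9.36]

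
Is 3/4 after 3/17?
No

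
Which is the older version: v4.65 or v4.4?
v4.4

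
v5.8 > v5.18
False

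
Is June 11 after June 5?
Yes. Day 11 comes after day 5 in June — this is a date comparison, not a decimal one (the decimal 6.11 would be smaller than 6.5).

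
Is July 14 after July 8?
Yes. Day 14 comes after day 8 in July — this is a date comparison, not a decimal one (the decimal 7.14 would be smaller than 7.8).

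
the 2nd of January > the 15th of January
False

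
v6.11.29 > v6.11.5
True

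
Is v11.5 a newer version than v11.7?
No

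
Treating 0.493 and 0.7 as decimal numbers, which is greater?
0.7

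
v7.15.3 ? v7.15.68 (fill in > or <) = <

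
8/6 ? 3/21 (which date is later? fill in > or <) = >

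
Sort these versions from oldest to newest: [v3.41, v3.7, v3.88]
[v3.7, v3.41, v3.88]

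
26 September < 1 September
False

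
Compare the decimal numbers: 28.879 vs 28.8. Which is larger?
28.879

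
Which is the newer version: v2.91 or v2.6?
v2.91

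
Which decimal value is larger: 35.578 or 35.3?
35.578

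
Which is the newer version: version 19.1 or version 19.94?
version 19.94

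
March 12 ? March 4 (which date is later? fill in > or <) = >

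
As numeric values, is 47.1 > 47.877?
False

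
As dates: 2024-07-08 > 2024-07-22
False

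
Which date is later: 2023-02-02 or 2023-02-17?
2023-02-17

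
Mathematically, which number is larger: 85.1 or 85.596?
85.596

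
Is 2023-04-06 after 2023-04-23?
No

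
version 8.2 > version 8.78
False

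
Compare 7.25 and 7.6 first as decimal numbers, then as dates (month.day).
As decimals: 7.25 < 7.6. As dates: 7/25 is later than 7/6 (day 25 > day 6).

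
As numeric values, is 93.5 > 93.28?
True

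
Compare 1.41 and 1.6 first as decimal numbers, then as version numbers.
As decimals: 1.41 < 1.6. As versions: v1.41 > v1.6 (minor version 41 > 6).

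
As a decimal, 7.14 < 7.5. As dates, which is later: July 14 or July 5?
July 14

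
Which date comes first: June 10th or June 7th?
June 7th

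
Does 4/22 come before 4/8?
No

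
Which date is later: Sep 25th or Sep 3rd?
Sep 25th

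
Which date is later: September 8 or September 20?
September 20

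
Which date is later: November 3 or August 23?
November 3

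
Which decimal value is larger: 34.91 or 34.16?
34.91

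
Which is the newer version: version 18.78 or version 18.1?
version 18.78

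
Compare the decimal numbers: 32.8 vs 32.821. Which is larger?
32.821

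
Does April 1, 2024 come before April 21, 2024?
Yes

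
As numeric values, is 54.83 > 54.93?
False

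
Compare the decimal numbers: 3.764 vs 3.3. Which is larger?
3.764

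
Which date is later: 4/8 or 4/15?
4/15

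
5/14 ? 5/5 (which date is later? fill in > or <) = >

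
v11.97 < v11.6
False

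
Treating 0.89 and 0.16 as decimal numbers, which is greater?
0.89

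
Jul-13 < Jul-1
False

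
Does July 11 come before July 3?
No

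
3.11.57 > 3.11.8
True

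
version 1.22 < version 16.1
True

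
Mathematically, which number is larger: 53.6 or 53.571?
53.6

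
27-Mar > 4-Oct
False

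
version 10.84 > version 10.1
True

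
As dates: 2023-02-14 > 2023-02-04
True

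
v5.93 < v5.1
False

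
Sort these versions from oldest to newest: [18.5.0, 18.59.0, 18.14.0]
[18.5.0, 18.14.0, 18.59.0]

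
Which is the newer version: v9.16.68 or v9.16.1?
v9.16.68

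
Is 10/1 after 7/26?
Yes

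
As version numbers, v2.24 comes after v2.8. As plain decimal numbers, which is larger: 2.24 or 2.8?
2.8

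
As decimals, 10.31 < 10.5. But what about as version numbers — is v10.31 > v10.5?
True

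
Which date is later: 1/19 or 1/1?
1/19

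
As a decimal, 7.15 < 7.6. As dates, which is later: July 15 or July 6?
July 15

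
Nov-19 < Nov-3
False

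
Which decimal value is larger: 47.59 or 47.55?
47.59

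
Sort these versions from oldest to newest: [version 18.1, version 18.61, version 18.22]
[version 18.1, version 18.22, version 18.61]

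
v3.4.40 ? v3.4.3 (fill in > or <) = >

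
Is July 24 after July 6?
Yes. Day 24 comes after day 6 in July — this is a date comparison, not a decimal one (the decimal 7.24 would be smaller than 7.6).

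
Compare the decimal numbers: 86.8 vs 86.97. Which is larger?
86.97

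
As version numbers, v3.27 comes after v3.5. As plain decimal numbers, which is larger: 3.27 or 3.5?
3.5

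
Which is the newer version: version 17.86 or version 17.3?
version 17.86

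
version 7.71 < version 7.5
False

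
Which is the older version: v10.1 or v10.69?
v10.1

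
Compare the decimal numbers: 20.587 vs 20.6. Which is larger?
20.6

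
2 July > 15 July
False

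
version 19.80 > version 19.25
True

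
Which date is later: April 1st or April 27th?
April 27th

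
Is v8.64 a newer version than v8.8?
Yes. Version numbers are compared segment by segment as integers, not as decimals: minor version 64 > 8, so v8.64 > v8.8 (even though the decimal 8.64 < 8.8).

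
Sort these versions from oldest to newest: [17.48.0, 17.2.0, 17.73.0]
[17.2.0, 17.48.0, 17.73.0]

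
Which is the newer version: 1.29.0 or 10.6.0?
10.6.0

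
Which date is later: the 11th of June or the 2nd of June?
the 11th of June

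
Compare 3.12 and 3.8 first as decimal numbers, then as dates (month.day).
As decimals: 3.12 < 3.8. As dates: 3/12 is later than 3/8 (day 12 > day 8).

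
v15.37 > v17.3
False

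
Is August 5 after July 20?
Yes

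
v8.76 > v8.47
True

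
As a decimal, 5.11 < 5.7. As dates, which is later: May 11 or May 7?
May 11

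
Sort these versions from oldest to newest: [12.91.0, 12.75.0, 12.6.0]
[12.6.0, 12.75.0, 12.91.0]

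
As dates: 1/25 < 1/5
False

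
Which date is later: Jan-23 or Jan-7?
Jan-23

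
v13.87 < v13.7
False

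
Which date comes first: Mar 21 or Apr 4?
Mar 21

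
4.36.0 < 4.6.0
False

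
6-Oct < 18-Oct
True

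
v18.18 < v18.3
False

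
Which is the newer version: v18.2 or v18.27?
v18.27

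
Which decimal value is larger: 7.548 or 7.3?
7.548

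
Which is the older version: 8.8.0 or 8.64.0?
8.8.0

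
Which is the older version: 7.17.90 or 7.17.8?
7.17.8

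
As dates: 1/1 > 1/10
False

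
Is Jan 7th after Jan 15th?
No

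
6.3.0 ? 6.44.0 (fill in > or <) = <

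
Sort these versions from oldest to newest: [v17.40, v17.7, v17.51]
[v17.7, v17.40, v17.51]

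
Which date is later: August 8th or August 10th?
August 10th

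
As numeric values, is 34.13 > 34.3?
False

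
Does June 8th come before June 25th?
Yes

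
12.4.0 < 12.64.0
True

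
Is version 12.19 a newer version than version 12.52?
No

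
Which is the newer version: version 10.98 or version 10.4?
version 10.98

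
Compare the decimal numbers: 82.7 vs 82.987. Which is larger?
82.987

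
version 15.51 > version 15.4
True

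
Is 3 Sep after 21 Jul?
Yes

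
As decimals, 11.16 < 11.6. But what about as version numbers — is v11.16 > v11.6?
True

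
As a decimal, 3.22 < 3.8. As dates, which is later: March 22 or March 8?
March 22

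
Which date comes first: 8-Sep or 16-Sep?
8-Sep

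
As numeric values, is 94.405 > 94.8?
False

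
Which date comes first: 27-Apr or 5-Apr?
5-Apr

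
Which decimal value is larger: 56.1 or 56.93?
56.93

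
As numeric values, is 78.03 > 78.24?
False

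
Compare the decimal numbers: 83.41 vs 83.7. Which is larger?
83.7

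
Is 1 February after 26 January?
Yes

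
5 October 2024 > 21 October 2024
False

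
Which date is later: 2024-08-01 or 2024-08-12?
2024-08-12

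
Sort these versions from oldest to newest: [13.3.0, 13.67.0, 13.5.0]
[13.3.0, 13.5.0, 13.67.0]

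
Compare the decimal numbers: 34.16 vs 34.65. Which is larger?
34.65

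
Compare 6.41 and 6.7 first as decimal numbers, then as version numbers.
As decimals: 6.41 < 6.7. As versions: v6.41 > v6.7 (minor version 41 > 7).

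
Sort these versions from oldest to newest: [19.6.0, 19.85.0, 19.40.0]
[19.6.0, 19.40.0, 19.85.0]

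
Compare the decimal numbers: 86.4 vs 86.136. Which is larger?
86.4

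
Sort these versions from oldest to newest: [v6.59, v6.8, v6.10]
[v6.8, v6.10, v6.59]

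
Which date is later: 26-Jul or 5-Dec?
5-Dec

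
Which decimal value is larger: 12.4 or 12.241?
12.4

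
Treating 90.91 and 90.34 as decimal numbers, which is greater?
90.91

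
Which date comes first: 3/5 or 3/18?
3/5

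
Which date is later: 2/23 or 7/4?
7/4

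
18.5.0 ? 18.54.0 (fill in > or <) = <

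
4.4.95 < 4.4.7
False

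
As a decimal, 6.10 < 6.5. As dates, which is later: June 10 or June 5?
June 10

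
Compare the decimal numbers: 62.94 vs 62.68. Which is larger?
62.94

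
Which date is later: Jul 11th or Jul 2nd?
Jul 11th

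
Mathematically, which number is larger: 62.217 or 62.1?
62.217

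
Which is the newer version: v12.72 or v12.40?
v12.72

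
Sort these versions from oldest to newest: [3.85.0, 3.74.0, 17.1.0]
[3.74.0, 3.85.0, 17.1.0]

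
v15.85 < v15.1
False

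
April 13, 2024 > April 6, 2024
True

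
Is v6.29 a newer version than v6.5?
Yes. Version numbers are compared segment by segment as integers, not as decimals: minor version 29 > 5, so v6.29 > v6.5 (even though the decimal 6.29 < 6.5).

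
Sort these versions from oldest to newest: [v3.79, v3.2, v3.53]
[v3.2, v3.53, v3.79]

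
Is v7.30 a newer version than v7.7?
Yes. Version numbers are compared segment by segment as integers, not as decimals: minor version 30 > 7, so v7.30 > v7.7 (even though the decimal 7.30 < 7.7).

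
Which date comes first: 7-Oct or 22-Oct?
7-Oct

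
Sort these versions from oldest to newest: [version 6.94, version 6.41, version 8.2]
[version 6.41, version 6.94, version 8.2]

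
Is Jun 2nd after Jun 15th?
No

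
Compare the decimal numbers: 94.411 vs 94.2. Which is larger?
94.411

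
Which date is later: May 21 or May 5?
May 21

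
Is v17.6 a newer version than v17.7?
No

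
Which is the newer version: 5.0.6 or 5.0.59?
5.0.59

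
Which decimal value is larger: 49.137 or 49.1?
49.137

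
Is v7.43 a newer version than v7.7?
Yes. Version numbers are compared segment by segment as integers, not as decimals: minor version 43 > 7, so v7.43 > v7.7 (even though the decimal 7.43 < 7.7).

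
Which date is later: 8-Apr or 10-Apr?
10-Apr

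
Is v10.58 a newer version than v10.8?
Yes. Version numbers are compared segment by segment as integers, not as decimals: minor version 58 > 8, so v10.58 > v10.8 (even though the decimal 10.58 < 10.8).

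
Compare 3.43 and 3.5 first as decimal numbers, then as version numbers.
As decimals: 3.43 < 3.5. As versions: v3.43 > v3.5 (minor version 43 > 5).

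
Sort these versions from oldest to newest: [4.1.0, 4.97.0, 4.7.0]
[4.1.0, 4.7.0, 4.97.0]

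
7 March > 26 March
False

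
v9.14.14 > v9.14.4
True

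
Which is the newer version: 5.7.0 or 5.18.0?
5.18.0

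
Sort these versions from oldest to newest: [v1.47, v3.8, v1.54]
[v1.47, v1.54, v3.8]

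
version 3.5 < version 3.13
True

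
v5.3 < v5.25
True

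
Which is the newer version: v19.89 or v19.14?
v19.89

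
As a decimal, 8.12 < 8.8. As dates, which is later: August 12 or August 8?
August 12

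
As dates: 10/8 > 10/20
False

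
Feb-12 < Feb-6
False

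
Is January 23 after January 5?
Yes. Day 23 comes after day 5 in January — this is a date comparison, not a decimal one (the decimal 1.23 would be smaller than 1.5).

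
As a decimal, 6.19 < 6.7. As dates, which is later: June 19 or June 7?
June 19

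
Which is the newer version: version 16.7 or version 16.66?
version 16.66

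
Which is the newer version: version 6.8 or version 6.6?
version 6.8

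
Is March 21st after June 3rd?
No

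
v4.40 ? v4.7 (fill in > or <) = >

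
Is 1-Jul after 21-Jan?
Yes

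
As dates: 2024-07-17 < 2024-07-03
False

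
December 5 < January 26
False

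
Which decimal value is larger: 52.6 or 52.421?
52.6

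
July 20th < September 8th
True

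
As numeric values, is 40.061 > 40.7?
False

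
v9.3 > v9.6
False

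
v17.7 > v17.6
True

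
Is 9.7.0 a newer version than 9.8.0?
No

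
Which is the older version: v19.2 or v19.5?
v19.2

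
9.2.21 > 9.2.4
True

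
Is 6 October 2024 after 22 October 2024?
No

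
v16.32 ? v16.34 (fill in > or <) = <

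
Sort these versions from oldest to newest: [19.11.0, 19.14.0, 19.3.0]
[19.3.0, 19.11.0, 19.14.0]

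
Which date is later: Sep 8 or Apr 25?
Sep 8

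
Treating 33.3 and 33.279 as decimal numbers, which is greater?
33.3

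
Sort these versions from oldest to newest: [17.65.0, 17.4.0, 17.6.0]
[17.4.0, 17.6.0, 17.65.0]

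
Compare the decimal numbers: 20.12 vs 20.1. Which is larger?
20.12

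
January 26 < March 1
True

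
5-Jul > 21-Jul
False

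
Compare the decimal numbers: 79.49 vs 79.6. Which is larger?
79.6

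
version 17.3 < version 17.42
True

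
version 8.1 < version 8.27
True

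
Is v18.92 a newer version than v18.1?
Yes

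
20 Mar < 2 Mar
False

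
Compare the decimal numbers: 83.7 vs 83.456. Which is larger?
83.7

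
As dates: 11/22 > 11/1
True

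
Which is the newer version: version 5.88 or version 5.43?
version 5.88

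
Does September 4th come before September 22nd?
Yes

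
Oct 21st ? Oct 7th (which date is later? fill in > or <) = >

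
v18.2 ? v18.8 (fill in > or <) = <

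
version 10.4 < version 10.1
False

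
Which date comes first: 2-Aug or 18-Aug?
2-Aug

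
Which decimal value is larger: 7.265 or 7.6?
7.6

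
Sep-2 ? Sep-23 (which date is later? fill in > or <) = <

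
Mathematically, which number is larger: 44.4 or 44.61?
44.61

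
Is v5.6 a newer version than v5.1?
Yes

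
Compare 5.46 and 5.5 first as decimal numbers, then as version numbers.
As decimals: 5.46 < 5.5. As versions: v5.46 > v5.5 (minor version 46 > 5).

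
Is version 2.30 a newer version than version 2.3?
Yes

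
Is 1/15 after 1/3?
Yes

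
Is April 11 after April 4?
Yes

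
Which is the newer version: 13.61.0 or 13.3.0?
13.61.0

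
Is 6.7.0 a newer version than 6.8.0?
No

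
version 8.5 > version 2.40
True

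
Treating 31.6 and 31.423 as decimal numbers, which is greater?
31.6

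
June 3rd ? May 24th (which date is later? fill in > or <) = >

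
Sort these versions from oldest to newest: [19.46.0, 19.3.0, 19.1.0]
[19.1.0, 19.3.0, 19.46.0]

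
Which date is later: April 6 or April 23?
April 23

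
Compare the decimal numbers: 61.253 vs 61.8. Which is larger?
61.8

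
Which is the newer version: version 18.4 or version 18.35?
version 18.35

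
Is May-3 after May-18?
No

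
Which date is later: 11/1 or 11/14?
11/14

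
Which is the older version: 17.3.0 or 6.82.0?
6.82.0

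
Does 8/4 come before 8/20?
Yes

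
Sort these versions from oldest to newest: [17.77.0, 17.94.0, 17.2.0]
[17.2.0, 17.77.0, 17.94.0]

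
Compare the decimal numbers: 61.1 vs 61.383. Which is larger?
61.383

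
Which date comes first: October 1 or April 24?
April 24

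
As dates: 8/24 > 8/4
True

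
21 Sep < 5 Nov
True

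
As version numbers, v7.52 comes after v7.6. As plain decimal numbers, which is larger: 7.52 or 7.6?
7.6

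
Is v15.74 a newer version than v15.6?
Yes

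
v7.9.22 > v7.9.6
True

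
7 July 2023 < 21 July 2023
True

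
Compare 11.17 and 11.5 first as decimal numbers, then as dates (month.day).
As decimals: 11.17 < 11.5. As dates: 11/17 is later than 11/5 (day 17 > day 5).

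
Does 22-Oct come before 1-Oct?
No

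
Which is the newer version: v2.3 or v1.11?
v2.3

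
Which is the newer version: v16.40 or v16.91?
v16.91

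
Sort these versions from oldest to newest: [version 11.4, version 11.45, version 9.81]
[version 9.81, version 11.4, version 11.45]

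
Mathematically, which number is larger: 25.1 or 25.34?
25.34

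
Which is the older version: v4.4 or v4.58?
v4.4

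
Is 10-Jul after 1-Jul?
Yes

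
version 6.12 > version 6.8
True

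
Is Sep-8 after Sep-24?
No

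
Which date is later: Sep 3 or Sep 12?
Sep 12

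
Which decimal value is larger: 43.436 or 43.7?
43.7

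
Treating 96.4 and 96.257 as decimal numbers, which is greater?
96.4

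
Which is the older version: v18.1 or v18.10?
v18.1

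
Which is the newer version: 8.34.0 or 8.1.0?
8.34.0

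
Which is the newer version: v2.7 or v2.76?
v2.76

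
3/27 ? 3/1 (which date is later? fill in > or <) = >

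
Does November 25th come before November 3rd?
No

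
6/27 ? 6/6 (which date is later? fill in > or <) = >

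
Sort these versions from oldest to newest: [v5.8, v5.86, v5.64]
[v5.8, v5.64, v5.86]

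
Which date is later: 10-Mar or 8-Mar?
10-Mar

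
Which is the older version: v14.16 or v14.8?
v14.8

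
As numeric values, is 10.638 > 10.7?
False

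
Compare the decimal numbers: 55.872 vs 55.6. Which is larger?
55.872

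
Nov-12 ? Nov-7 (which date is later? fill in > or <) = >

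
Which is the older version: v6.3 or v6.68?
v6.3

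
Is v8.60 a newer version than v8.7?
Yes. Version numbers are compared segment by segment as integers, not as decimals: minor version 60 > 7, so v8.60 > v8.7 (even though the decimal 8.60 < 8.7).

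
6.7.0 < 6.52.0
True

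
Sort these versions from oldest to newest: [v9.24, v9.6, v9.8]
[v9.6, v9.8, v9.24]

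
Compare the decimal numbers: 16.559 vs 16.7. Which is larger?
16.7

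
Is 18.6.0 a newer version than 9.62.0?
Yes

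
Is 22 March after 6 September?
No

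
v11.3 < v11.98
True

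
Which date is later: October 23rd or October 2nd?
October 23rd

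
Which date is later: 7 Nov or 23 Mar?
7 Nov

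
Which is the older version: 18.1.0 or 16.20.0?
16.20.0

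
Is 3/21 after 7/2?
No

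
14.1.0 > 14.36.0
False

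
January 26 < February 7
True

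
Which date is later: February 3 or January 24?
February 3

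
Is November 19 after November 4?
Yes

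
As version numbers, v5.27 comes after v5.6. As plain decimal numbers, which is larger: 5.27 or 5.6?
5.6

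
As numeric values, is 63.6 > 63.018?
True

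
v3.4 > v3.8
False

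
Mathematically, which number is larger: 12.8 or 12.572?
12.8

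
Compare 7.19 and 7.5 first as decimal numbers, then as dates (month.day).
As decimals: 7.19 < 7.5. As dates: 7/19 is later than 7/5 (day 19 > day 5).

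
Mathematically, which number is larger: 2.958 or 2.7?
2.958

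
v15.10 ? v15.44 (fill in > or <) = <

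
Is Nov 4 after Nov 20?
No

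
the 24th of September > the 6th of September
True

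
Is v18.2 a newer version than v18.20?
No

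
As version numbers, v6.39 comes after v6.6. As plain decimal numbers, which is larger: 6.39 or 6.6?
6.6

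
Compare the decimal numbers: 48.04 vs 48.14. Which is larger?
48.14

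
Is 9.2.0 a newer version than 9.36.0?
No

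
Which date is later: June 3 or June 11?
June 11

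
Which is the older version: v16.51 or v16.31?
v16.31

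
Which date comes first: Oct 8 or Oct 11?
Oct 8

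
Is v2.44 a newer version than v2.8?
Yes. Version numbers are compared segment by segment as integers, not as decimals: minor version 44 > 8, so v2.44 > v2.8 (even though the decimal 2.44 < 2.8).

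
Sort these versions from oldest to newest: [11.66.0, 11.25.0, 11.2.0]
[11.2.0, 11.25.0, 11.66.0]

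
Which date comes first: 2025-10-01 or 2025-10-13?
2025-10-01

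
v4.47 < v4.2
False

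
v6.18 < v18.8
True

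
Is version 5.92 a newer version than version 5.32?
Yes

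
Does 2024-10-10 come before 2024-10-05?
No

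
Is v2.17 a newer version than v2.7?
Yes. Version numbers are compared segment by segment as integers, not as decimals: minor version 17 > 7, so v2.17 > v2.7 (even though the decimal 2.17 < 2.7).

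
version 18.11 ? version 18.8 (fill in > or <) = >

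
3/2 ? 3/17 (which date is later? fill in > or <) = <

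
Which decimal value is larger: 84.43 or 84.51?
84.51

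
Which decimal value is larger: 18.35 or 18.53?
18.53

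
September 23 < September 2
False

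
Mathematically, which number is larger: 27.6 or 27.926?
27.926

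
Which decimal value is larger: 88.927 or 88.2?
88.927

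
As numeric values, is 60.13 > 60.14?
False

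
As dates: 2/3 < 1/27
False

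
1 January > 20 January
False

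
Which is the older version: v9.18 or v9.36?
v9.18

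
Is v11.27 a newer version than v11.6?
Yes. Version numbers are compared segment by segment as integers, not as decimals: minor version 27 > 6, so v11.27 > v11.6 (even though the decimal 11.27 < 11.6).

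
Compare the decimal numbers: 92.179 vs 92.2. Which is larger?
92.2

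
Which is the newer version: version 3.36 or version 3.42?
version 3.42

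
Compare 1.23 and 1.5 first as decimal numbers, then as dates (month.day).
As decimals: 1.23 < 1.5. As dates: 1/23 is later than 1/5 (day 23 > day 5).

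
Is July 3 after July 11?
No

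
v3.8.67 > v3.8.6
True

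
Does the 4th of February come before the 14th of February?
Yes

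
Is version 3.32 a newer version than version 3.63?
No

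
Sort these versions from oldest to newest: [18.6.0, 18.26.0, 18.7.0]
[18.6.0, 18.7.0, 18.26.0]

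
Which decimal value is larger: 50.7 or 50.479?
50.7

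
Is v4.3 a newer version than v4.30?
No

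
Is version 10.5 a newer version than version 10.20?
No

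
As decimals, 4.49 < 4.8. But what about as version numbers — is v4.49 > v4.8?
True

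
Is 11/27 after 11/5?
Yes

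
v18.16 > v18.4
True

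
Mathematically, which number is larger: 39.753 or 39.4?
39.753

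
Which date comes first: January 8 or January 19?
January 8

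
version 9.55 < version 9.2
False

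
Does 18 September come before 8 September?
No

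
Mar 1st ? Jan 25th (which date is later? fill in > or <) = >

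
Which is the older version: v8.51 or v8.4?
v8.4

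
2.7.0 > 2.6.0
True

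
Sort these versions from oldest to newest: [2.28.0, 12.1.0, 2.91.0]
[2.28.0, 2.91.0, 12.1.0]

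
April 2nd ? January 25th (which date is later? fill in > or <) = >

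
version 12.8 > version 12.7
True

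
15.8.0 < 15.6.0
False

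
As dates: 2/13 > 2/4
True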